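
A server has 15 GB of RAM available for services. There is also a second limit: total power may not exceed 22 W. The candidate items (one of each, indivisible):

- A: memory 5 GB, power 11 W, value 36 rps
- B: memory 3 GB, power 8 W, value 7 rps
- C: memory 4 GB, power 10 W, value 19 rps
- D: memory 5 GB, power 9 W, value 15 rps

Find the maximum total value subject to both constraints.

Feasible sets respecting both limits:
- A+C: memory 9, power 21, value 55
- A+D: memory 10, power 20, value 51
- A+B: memory 8, power 19, value 43
- A: memory 5, power 11, value 36
Best: 55 rps.

55 rps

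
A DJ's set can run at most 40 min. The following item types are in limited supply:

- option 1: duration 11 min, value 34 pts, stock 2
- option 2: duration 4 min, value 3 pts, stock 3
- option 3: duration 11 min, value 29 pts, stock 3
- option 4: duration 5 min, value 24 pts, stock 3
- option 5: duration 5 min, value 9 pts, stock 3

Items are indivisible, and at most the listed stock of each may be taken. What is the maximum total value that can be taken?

140 pts

Best selections within duration 40 and stock limits:
- 2×option 1 + 3×option 4: duration 37, value 140
- 1×option 1 + 1×option 3 + 3×option 4: duration 37, value 135
- 2×option 3 + 3×option 4: duration 37, value 130
Best: 140 pts.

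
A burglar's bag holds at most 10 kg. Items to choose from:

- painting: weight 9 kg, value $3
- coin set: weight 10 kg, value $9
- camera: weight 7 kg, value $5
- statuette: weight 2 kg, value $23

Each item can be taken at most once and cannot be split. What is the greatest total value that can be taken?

Check high-value combinations within 10 kg:
- camera+statuette: weight 7+2=9, value 5+23=28
- statuette: weight 2, value 23
- coin set: weight 10, value 9
- camera: weight 7, value 5
Best: $28.

$28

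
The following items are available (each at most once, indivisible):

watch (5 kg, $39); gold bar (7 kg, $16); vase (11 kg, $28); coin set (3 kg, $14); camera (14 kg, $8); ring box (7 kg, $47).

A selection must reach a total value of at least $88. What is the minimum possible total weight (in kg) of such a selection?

15

Subsets with value ≥ 88, sorted by total weight:
- watch+coin set+ring box: weight 15, value 100
- watch+gold bar+ring box: weight 19, value 102
Minimum weight: 15 kg.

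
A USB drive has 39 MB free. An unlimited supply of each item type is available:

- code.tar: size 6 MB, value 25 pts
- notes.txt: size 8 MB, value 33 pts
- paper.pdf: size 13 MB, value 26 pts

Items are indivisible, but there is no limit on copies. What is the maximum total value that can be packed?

158 pts

Best value-per-unit is code.tar at 25/6; filling with it alone gives 6×25 = 150.
Optimal mix: 5×code.tar + 1×notes.txt → size 38, value 158.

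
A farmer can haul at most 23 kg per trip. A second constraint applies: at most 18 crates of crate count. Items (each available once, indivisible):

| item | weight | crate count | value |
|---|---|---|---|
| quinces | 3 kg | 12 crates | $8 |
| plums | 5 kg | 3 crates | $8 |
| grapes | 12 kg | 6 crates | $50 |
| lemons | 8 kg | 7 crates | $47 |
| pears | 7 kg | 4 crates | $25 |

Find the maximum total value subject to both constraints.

$97

Feasible sets respecting both limits:
- grapes+lemons: weight 20, crate count 13, value 97
- plums+lemons+pears: weight 20, crate count 14, value 80
- grapes+pears: weight 19, crate count 10, value 75
- lemons+pears: weight 15, crate count 11, value 72
Best: $97.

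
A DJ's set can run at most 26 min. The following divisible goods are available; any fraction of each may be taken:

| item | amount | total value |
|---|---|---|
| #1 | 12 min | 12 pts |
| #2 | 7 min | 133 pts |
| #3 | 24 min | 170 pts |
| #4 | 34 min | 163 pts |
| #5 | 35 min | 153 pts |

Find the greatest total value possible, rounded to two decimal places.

267.58

Take in order of value per unit:
- #2 (133/7 per unit): all 7 → value 133, running total 133.00
- #3 (170/24 per unit): 19 of 24 → value 19×170/24 = 134.5833, running total 267.58
Total 267.58.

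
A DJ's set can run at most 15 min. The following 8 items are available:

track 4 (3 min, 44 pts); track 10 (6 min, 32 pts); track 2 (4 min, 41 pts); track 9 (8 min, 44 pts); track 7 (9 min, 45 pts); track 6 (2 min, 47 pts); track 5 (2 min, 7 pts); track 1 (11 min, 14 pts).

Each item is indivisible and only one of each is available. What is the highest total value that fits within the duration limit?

Check high-value combinations within 15 min:
- track 4+track 10+track 2+track 6: duration 3+6+4+2=15, value 44+32+41+47=164
- track 4+track 9+track 6+track 5: duration 3+8+2+2=15, value 44+44+47+7=142
- track 4+track 2+track 6+track 5: duration 3+4+2+2=11, value 44+41+47+7=139
- track 4+track 7+track 6: duration 3+9+2=14, value 44+45+47=136
- track 4+track 9+track 6: duration 3+8+2=13, value 44+44+47=135
Best: 164 pts.

164 pts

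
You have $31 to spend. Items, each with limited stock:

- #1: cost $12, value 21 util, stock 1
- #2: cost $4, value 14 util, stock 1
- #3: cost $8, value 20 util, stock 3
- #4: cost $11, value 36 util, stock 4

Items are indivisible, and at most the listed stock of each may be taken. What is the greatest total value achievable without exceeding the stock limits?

92 util

Best selections within cost 31 and stock limits:
- 1×#3 + 2×#4: cost 30, value 92
- 1×#2 + 2×#3 + 1×#4: cost 31, value 90
Best: 92 util.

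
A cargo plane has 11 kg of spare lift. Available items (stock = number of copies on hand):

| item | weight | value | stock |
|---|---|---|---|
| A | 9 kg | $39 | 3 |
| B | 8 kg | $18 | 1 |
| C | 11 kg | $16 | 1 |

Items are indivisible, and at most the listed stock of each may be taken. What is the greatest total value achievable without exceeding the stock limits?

$39

Best selections within weight 11 and stock limits:
- 1×A: weight 9, value 39
- 1×B: weight 8, value 18
- 1×C: weight 11, value 16
Best: $39.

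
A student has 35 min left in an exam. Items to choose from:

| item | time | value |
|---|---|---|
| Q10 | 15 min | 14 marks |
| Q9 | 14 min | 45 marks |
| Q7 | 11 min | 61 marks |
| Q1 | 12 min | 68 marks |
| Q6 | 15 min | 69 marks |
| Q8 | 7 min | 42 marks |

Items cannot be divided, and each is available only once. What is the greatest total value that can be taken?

Check high-value combinations within 35 min:
- Q1+Q6+Q8: time 12+15+7=34, value 68+69+42=179
- Q7+Q6+Q8: time 11+15+7=33, value 61+69+42=172
- Q7+Q1+Q8: time 11+12+7=30, value 61+68+42=171
- Q9+Q1+Q8: time 14+12+7=33, value 45+68+42=155
Best: 179 marks.

179 marks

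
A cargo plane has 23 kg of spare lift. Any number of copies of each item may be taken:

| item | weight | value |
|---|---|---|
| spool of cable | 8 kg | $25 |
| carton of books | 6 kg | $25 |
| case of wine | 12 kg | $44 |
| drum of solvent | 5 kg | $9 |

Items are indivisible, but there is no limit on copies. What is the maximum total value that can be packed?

$84

Best value-per-unit is carton of books at 25/6; filling with it alone gives 3×25 = 75.
Optimal mix: 3×carton of books + 1×drum of solvent → weight 23, value 84.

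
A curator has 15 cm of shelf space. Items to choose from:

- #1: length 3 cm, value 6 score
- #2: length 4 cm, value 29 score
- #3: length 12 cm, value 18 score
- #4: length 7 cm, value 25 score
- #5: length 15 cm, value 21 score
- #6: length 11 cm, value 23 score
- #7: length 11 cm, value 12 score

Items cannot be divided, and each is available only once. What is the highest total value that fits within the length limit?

60 score

Check high-value combinations within 15 cm:
- #1+#2+#4: length 3+4+7=14, value 6+29+25=60
- #2+#4: length 4+7=11, value 29+25=54
- #2+#6: length 4+11=15, value 29+23=52
Best: 60 score.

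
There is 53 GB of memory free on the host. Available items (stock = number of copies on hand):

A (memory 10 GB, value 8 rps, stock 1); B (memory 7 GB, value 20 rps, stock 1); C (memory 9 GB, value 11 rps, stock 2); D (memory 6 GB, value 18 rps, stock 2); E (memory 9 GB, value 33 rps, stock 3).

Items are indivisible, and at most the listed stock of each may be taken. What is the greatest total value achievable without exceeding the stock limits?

155 rps

Top feasible selections:
- 1×B + 2×D + 3×E: memory 46, value 155
- 1×B + 1×C + 1×D + 3×E: memory 49, value 148
- 1×C + 2×D + 3×E: memory 48, value 146
Best: 155 rps.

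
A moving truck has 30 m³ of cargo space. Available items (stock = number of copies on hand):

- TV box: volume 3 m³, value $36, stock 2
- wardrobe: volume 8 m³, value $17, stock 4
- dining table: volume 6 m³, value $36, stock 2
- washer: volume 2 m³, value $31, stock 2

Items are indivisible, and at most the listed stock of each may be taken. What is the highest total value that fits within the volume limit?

$223

Best selections within volume 30 and stock limits:
- 2×TV box + 1×wardrobe + 2×dining table + 2×washer: volume 30, value 223
- 2×TV box + 2×dining table + 2×washer: volume 22, value 206
Best: $223.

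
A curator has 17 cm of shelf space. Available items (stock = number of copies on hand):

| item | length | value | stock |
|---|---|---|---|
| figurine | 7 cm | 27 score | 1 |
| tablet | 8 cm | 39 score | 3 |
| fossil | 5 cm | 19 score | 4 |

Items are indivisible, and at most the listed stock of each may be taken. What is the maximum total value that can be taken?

78 score

Best selections within length 17 and stock limits:
- 2×tablet: length 16, value 78
- 1×figurine + 1×tablet: length 15, value 66
- 1×figurine + 2×fossil: length 17, value 65
- 1×tablet + 1×fossil: length 13, value 58
Best: 78 score.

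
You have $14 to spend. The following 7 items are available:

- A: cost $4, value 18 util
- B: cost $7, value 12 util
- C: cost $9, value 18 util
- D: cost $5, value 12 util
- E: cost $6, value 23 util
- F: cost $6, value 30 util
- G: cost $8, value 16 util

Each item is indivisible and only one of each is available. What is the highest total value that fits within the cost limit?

This is a 0/1 knapsack; check combinations near the capacity.
- E+F: cost 6+6=12, value 23+30=53
- A+F: cost 4+6=10, value 18+30=48
- F+G: cost 6+8=14, value 30+16=46
- D+F: cost 5+6=11, value 12+30=42
- B+F: cost 7+6=13, value 12+30=42
Best: 53 util.

53 util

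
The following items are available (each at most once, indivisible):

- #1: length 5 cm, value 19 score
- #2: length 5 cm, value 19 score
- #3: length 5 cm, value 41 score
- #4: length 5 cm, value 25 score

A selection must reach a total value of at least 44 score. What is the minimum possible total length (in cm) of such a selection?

Subsets with value ≥ 44, sorted by total length:
- #3+#4: length 10, value 66
- #1+#3: length 10, value 60
Minimum length: 10 cm.

10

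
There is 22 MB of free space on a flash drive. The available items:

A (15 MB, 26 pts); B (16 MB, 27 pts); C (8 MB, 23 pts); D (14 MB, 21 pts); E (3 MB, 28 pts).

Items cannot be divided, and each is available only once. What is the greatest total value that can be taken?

55 pts

Check high-value combinations within 22 MB:
- B+E: size 16+3=19, value 27+28=55
- A+E: size 15+3=18, value 26+28=54
- C+E: size 8+3=11, value 23+28=51
Best: 55 pts.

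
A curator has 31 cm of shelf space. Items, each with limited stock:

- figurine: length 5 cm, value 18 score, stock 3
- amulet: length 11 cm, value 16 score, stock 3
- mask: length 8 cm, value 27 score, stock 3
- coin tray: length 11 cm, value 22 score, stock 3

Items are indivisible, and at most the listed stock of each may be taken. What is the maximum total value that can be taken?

Best selections within length 31 and stock limits:
- 3×figurine + 2×mask: length 31, value 108
- 1×figurine + 3×mask: length 29, value 99
Best: 108 score.

108 score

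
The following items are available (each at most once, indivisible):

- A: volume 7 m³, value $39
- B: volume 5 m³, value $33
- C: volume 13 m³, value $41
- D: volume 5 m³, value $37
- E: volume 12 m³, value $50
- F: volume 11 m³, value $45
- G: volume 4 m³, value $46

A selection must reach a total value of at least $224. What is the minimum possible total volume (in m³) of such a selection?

44

Subsets with value ≥ 224, sorted by total volume:
- A+B+D+E+F+G: volume 44, value 250
- A+B+C+D+F+G: volume 45, value 241
- A+B+C+D+E+G: volume 46, value 246
- B+C+D+E+F+G: volume 50, value 252
Minimum volume: 44 m³.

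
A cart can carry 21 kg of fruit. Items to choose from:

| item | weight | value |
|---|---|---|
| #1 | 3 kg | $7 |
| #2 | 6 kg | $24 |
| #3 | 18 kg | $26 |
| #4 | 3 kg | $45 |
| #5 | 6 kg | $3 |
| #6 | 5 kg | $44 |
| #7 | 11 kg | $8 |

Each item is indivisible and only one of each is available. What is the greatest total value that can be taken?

This is a 0/1 knapsack; check combinations near the capacity.
- #1+#2+#4+#6: weight 3+6+3+5=17, value 7+24+45+44=120
- #2+#4+#5+#6: weight 6+3+6+5=20, value 24+45+3+44=116
- #2+#4+#6: weight 6+3+5=14, value 24+45+44=113
- #1+#4+#5+#6: weight 3+3+6+5=17, value 7+45+3+44=99
Best: $120.

$120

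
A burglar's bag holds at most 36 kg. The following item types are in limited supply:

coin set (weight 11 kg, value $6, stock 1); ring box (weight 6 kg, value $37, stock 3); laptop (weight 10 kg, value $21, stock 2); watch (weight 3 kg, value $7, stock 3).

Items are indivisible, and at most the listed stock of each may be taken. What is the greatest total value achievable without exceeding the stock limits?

$146

Top feasible selections:
- 3×ring box + 1×laptop + 2×watch: weight 34, value 146
- 3×ring box + 1×laptop + 1×watch: weight 31, value 139
- 3×ring box + 3×watch: weight 27, value 132
Best: $146.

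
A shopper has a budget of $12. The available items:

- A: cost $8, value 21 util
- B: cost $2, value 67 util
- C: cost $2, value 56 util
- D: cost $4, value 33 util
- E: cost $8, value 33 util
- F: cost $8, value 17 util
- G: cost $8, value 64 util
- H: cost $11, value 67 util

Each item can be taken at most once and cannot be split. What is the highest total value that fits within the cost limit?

187 util

Check high-value combinations within $12:
- B+C+G: cost 2+2+8=12, value 67+56+64=187
- B+C+D: cost 2+2+4=8, value 67+56+33=156
- B+C+E: cost 2+2+8=12, value 67+56+33=156
- A+B+C: cost 8+2+2=12, value 21+67+56=144
- B+C+F: cost 2+2+8=12, value 67+56+17=140
Best: 187 util.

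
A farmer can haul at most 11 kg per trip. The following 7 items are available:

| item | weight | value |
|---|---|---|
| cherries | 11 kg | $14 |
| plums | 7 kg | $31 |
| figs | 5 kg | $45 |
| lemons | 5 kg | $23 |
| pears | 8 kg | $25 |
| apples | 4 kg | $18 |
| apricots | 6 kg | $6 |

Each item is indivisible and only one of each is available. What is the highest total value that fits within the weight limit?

This is a 0/1 knapsack; check combinations near the capacity.
- figs+lemons: weight 5+5=10, value 45+23=68
- figs+apples: weight 5+4=9, value 45+18=63
- figs+apricots: weight 5+6=11, value 45+6=51
Best: $68.

$68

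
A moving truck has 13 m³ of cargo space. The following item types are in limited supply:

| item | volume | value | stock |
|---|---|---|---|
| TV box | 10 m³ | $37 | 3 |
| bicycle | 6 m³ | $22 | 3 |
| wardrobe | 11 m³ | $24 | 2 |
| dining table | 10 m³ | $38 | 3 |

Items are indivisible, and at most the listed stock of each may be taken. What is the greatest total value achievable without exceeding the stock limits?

$44

Best selections within volume 13 and stock limits:
- 2×bicycle: volume 12, value 44
- 1×dining table: volume 10, value 38
- 1×TV box: volume 10, value 37
- 1×wardrobe: volume 11, value 24
Best: $44.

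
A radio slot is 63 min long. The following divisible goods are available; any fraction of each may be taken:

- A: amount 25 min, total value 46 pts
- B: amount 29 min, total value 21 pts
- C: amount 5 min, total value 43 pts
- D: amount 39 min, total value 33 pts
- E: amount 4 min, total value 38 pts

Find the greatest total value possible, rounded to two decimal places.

151.54

Take in order of value per unit:
- E (38/4 per unit): all 4 → value 38, running total 38.00
- C (43/5 per unit): all 5 → value 43, running total 81.00
- A (46/25 per unit): all 25 → value 46, running total 127.00
- D (33/39 per unit): 29 of 39 → value 29×33/39 = 24.5385, running total 151.54
Total 151.54.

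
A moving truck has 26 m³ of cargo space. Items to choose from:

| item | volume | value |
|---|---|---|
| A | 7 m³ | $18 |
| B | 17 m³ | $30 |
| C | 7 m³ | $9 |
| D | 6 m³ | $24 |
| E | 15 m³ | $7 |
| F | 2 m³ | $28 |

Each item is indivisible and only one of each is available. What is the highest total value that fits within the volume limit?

Check high-value combinations within 26 m³:
- B+D+F: volume 17+6+2=25, value 30+24+28=82
- A+C+D+F: volume 7+7+6+2=22, value 18+9+24+28=79
- A+B+F: volume 7+17+2=26, value 18+30+28=76
Best: $82.

$82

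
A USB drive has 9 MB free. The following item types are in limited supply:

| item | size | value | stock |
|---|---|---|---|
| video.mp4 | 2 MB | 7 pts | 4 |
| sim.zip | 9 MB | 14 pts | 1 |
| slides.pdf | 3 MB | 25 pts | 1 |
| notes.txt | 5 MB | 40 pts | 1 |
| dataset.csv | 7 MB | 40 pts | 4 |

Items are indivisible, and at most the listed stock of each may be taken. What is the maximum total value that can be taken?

Best selections within size 9 and stock limits:
- 1×slides.pdf + 1×notes.txt: size 8, value 65
- 2×video.mp4 + 1×notes.txt: size 9, value 54
- 1×video.mp4 + 1×notes.txt: size 7, value 47
Best: 65 pts.

65 pts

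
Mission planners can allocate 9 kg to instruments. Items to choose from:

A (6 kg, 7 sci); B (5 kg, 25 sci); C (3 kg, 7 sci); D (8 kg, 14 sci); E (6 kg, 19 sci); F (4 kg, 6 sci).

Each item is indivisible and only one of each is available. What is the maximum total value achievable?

Check high-value combinations within 9 kg:
- B+C: mass 5+3=8, value 25+7=32
- B+F: mass 5+4=9, value 25+6=31
- C+E: mass 3+6=9, value 7+19=26
- B: mass 5, value 25
Best: 32 sci.

32 sci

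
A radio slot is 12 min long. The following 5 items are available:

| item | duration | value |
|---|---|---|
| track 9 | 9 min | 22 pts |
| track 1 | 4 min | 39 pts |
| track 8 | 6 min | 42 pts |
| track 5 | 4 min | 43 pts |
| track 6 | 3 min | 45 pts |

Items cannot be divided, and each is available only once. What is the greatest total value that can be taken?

127 pts

Check high-value combinations within 12 min:
- track 1+track 5+track 6: duration 4+4+3=11, value 39+43+45=127
- track 5+track 6: duration 4+3=7, value 43+45=88
- track 8+track 6: duration 6+3=9, value 42+45=87
- track 8+track 5: duration 6+4=10, value 42+43=85
Best: 127 pts.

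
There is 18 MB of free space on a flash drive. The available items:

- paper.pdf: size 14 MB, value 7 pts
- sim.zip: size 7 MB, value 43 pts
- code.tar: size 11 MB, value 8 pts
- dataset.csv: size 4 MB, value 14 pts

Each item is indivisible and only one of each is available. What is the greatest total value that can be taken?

This is a 0/1 knapsack; check combinations near the capacity.
- sim.zip+dataset.csv: size 7+4=11, value 43+14=57
- sim.zip+code.tar: size 7+11=18, value 43+8=51
- sim.zip: size 7, value 43
Best: 57 pts.

57 pts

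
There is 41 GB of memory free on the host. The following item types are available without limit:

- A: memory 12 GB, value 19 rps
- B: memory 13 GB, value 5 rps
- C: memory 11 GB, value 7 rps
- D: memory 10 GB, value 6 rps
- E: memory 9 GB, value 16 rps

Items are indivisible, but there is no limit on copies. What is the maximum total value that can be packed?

67 rps

Best value-per-unit is E at 16/9; filling with it alone gives 4×16 = 64.
Optimal mix: 1×A + 3×E → memory 39, value 67.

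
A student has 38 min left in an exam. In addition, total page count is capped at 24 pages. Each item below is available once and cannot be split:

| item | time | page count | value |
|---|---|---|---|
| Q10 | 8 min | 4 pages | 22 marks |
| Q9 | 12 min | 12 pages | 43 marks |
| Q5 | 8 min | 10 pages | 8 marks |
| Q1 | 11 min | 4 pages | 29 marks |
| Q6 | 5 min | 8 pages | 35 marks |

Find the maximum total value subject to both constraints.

Feasible sets respecting both limits:
- Q9+Q1+Q6: time 28, page count 24, value 107
- Q10+Q9+Q6: time 25, page count 24, value 100
- Q10+Q9+Q1: time 31, page count 20, value 94
- Q10+Q1+Q6: time 24, page count 16, value 86
Best: 107 marks.

107 marks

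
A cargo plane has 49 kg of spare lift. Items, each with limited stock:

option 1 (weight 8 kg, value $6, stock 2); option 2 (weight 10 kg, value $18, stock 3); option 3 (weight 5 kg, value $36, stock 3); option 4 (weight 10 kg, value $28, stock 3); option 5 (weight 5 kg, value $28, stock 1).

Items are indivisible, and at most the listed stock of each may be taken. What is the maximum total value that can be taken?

Best selections within weight 49 and stock limits:
- 1×option 1 + 3×option 3 + 2×option 4 + 1×option 5: weight 48, value 198
- 3×option 3 + 2×option 4 + 1×option 5: weight 40, value 192
- 3×option 3 + 3×option 4: weight 45, value 192
Best: $198.

$198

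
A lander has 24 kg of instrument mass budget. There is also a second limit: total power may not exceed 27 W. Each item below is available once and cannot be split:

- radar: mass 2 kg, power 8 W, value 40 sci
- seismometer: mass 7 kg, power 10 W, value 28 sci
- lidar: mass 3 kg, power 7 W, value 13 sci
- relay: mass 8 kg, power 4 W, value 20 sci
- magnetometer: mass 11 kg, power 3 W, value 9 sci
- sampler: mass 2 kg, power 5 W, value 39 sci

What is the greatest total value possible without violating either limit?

127 sci

Feasible sets respecting both limits:
- radar+seismometer+relay+sampler: mass 19, power 27, value 127
- radar+seismometer+magnetometer+sampler: mass 22, power 26, value 116
- radar+lidar+relay+sampler: mass 15, power 24, value 112
- radar+relay+magnetometer+sampler: mass 23, power 20, value 108
Best: 127 sci.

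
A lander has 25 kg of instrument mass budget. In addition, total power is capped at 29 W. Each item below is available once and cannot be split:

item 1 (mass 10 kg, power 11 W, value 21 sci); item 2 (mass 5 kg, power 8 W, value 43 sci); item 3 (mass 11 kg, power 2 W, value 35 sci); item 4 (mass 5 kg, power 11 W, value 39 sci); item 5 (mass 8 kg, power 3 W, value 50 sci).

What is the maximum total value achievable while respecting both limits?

132 sci

Feasible sets respecting both limits:
- item 2+item 4+item 5: mass 18, power 22, value 132
- item 2+item 3+item 5: mass 24, power 13, value 128
- item 3+item 4+item 5: mass 24, power 16, value 124
Best: 132 sci.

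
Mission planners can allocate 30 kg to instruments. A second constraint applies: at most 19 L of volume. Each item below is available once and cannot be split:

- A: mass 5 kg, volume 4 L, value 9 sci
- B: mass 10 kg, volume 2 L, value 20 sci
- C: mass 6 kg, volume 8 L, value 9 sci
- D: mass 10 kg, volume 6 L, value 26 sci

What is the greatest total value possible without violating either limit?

55 sci

Feasible sets respecting both limits:
- A+B+D: mass 25, volume 12, value 55
- B+C+D: mass 26, volume 16, value 55
- B+D: mass 20, volume 8, value 46
Best: 55 sci.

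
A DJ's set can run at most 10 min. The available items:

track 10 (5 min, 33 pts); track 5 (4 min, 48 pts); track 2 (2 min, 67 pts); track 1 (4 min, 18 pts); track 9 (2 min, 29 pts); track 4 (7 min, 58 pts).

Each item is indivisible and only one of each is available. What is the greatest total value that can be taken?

Check high-value combinations within 10 min:
- track 5+track 2+track 9: duration 4+2+2=8, value 48+67+29=144
- track 5+track 2+track 1: duration 4+2+4=10, value 48+67+18=133
- track 10+track 2+track 9: duration 5+2+2=9, value 33+67+29=129
- track 2+track 4: duration 2+7=9, value 67+58=125
- track 5+track 2: duration 4+2=6, value 48+67=115
Best: 144 pts.

144 pts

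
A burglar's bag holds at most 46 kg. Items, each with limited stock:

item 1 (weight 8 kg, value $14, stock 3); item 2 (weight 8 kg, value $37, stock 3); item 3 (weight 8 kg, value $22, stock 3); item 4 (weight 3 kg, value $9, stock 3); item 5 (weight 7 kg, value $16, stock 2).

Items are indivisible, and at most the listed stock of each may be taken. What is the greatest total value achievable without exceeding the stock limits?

$173

Top feasible selections:
- 3×item 2 + 2×item 3 + 2×item 4: weight 46, value 173
- 3×item 2 + 1×item 3 + 2×item 4 + 1×item 5: weight 45, value 167
- 3×item 2 + 1×item 3 + 2×item 5: weight 46, value 165
Best: $173.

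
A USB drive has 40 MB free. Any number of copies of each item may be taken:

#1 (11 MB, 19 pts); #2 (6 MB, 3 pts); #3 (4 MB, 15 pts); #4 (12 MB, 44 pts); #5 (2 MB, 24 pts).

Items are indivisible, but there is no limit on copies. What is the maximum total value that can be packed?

480 pts

Best value-per-unit is #5 at 24/2, and filling with it alone uses size 20×2=40. No mix of the others beats 20×24 = 480.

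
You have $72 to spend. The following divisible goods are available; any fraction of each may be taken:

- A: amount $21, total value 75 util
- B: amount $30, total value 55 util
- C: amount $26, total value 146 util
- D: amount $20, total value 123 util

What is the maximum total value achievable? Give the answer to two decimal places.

Take in order of value per unit:
- D (123/20 per unit): all 20 → value 123, running total 123.00
- C (146/26 per unit): all 26 → value 146, running total 269.00
- A (75/21 per unit): all 21 → value 75, running total 344.00
- B (55/30 per unit): 5 of 30 → value 5×55/30 = 9.1667, running total 353.17
Total 353.17.

353.17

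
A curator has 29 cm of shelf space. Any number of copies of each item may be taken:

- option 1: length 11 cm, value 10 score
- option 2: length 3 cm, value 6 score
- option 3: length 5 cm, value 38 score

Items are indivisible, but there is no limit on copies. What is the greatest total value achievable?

Best value-per-unit is option 3 at 38/5; filling with it alone gives 5×38 = 190.
Optimal mix: 1×option 2 + 5×option 3 → length 28, value 196.

196 score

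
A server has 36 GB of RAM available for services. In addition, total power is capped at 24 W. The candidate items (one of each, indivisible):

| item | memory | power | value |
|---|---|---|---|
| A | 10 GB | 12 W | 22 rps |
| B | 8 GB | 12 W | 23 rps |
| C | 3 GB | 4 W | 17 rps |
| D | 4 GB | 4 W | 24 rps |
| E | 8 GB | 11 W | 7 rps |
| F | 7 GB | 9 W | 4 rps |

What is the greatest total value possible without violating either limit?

64 rps

Feasible sets respecting both limits:
- B+C+D: memory 15, power 20, value 64
- A+C+D: memory 17, power 20, value 63
- C+D+E: memory 15, power 19, value 48
Best: 64 rps.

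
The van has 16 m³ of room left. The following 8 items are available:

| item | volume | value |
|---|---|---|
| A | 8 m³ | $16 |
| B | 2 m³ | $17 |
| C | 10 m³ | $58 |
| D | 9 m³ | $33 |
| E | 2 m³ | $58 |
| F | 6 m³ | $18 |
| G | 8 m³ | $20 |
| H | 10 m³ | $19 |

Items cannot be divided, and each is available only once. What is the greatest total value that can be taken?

Check high-value combinations within 16 m³:
- B+C+E: volume 2+10+2=14, value 17+58+58=133
- C+E: volume 10+2=12, value 58+58=116
- B+D+E: volume 2+9+2=13, value 17+33+58=108
Best: $133.

$133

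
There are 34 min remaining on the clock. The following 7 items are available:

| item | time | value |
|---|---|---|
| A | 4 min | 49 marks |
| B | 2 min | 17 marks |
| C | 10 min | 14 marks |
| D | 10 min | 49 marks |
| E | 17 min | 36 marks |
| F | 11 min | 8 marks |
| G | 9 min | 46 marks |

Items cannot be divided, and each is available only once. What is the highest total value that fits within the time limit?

161 marks

Check high-value combinations within 34 min:
- A+B+D+G: time 4+2+10+9=25, value 49+17+49+46=161
- A+C+D+G: time 4+10+10+9=33, value 49+14+49+46=158
- A+D+F+G: time 4+10+11+9=34, value 49+49+8+46=152
- A+B+D+E: time 4+2+10+17=33, value 49+17+49+36=151
Best: 161 marks.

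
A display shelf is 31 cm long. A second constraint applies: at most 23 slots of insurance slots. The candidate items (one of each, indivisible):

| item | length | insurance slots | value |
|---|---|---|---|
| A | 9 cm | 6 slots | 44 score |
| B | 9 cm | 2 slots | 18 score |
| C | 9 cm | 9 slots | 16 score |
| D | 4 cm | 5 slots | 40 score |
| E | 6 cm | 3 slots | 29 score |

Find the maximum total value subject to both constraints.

131 score

Feasible sets respecting both limits:
- A+B+D+E: length 28, insurance slots 16, value 131
- A+C+D+E: length 28, insurance slots 23, value 129
- A+B+C+D: length 31, insurance slots 22, value 118
- A+D+E: length 19, insurance slots 14, value 113
Best: 131 score.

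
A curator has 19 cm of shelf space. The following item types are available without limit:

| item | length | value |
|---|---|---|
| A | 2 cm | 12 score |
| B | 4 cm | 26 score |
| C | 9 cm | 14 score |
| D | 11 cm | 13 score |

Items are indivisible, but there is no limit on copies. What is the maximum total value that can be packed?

Best value-per-unit is B at 26/4; filling with it alone gives 4×26 = 104.
Optimal mix: 1×A + 4×B → length 18, value 116.

116 score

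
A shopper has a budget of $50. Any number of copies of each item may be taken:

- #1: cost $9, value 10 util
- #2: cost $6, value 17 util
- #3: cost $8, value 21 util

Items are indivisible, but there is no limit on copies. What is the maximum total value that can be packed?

Best value-per-unit is #2 at 17/6; filling with it alone gives 8×17 = 136.
Optimal mix: 7×#2 + 1×#3 → cost 50, value 140.

140 util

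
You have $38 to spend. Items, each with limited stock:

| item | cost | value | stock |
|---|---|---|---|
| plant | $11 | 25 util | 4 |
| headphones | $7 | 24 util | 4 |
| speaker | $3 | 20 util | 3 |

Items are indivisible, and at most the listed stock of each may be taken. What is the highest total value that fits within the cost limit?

Top feasible selections:
- 4×headphones + 3×speaker: cost 37, value 156
- 1×plant + 3×headphones + 2×speaker: cost 38, value 137
- 4×headphones + 2×speaker: cost 34, value 136
Best: 156 util.

156 util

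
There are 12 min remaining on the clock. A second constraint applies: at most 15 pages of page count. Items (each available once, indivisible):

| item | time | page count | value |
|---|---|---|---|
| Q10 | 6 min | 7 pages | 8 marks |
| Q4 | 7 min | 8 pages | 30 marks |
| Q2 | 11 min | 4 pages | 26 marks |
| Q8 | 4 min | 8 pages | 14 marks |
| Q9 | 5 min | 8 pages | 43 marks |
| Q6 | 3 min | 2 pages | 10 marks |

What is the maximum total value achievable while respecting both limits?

53 marks

Feasible sets respecting both limits:
- Q9+Q6: time 8, page count 10, value 53
- Q10+Q9: time 11, page count 15, value 51
- Q9: time 5, page count 8, value 43
Best: 53 marks.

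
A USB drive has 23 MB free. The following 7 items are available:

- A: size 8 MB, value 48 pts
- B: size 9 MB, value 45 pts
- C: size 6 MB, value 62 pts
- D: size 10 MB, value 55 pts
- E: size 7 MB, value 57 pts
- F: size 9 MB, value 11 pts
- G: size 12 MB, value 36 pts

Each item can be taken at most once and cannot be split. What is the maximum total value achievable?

Check high-value combinations within 23 MB:
- C+D+E: size 6+10+7=23, value 62+55+57=174
- A+C+E: size 8+6+7=21, value 48+62+57=167
- B+C+E: size 9+6+7=22, value 45+62+57=164
- A+B+C: size 8+9+6=23, value 48+45+62=155
Best: 174 pts.

174 pts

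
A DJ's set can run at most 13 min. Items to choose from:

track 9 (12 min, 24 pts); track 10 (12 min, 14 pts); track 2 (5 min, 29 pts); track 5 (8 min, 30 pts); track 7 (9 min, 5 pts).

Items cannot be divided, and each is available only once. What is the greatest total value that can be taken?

59 pts

Check high-value combinations within 13 min:
- track 2+track 5: duration 5+8=13, value 29+30=59
- track 5: duration 8, value 30
- track 2: duration 5, value 29
- track 9: duration 12, value 24
Best: 59 pts.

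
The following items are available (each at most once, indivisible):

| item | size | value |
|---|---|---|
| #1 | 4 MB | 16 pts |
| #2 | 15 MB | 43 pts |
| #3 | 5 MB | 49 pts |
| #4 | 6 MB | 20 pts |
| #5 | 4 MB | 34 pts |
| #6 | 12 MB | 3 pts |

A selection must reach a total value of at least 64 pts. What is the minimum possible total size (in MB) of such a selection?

Subsets with value ≥ 64, sorted by total size:
- #3+#5: size 9, value 83
- #1+#3: size 9, value 65
Minimum size: 9 MB.

9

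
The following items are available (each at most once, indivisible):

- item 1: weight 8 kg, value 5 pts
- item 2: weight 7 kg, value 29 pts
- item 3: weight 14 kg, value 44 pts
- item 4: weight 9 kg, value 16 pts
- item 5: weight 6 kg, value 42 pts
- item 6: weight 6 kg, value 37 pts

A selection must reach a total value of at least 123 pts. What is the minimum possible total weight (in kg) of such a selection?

26

Subsets with value ≥ 123, sorted by total weight:
- item 3+item 5+item 6: weight 26, value 123
- item 2+item 4+item 5+item 6: weight 28, value 124
- item 2+item 3+item 5+item 6: weight 33, value 152
- item 1+item 3+item 5+item 6: weight 34, value 128
Minimum weight: 26 kg.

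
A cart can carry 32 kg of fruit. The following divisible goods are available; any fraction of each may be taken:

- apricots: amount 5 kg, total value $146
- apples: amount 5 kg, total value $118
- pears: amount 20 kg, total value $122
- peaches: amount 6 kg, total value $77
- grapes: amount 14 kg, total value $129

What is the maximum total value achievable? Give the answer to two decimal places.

Take in order of value per unit:
- apricots (146/5 per unit): all 5 → value 146, running total 146.00
- apples (118/5 per unit): all 5 → value 118, running total 264.00
- peaches (77/6 per unit): all 6 → value 77, running total 341.00
- grapes (129/14 per unit): all 14 → value 129, running total 470.00
- pears (122/20 per unit): 2 of 20 → value 2×122/20 = 12.2000, running total 482.20
Total 482.20.

482.20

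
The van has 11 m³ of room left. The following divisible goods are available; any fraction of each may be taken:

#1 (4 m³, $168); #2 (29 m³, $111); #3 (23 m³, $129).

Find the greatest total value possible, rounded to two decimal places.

Take in order of value per unit:
- #1 (168/4 per unit): all 4 → value 168, running total 168.00
- #3 (129/23 per unit): 7 of 23 → value 7×129/23 = 39.2609, running total 207.26
Total 207.26.

207.26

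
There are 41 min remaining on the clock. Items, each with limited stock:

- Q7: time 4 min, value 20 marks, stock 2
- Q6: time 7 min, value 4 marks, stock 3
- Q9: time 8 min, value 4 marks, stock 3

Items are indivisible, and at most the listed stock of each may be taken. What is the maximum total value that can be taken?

56 marks

Best selections within time 41 and stock limits:
- 2×Q7 + 3×Q6 + 1×Q9: time 37, value 56
- 2×Q7 + 2×Q6 + 2×Q9: time 38, value 56
- 2×Q7 + 1×Q6 + 3×Q9: time 39, value 56
Best: 56 marks.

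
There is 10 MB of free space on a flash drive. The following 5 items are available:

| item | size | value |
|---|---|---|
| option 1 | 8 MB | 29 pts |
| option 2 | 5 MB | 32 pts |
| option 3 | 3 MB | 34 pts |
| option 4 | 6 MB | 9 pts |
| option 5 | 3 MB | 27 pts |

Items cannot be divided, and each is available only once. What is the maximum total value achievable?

This is a 0/1 knapsack; check combinations near the capacity.
- option 2+option 3: size 5+3=8, value 32+34=66
- option 3+option 5: size 3+3=6, value 34+27=61
- option 2+option 5: size 5+3=8, value 32+27=59
- option 3+option 4: size 3+6=9, value 34+9=43
Best: 66 pts.

66 pts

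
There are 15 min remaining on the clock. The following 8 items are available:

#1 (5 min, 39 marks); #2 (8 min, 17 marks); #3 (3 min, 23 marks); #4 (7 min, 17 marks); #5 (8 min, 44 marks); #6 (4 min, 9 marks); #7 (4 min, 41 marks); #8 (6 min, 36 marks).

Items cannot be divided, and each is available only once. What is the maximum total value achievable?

116 marks

This is a 0/1 knapsack; check combinations near the capacity.
- #1+#7+#8: time 5+4+6=15, value 39+41+36=116
- #3+#5+#7: time 3+8+4=15, value 23+44+41=108
- #1+#3+#7: time 5+3+4=12, value 39+23+41=103
- #3+#7+#8: time 3+4+6=13, value 23+41+36=100
Best: 116 marks.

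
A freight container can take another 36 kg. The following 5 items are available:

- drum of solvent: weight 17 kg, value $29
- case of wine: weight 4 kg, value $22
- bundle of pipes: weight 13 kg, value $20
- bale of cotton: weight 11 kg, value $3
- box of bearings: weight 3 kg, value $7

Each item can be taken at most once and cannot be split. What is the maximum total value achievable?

Check high-value combinations within 36 kg:
- drum of solvent+case of wine+bundle of pipes: weight 17+4+13=34, value 29+22+20=71
- drum of solvent+case of wine+bale of cotton+box of bearings: weight 17+4+11+3=35, value 29+22+3+7=61
- drum of solvent+case of wine+box of bearings: weight 17+4+3=24, value 29+22+7=58
Best: $71.

$71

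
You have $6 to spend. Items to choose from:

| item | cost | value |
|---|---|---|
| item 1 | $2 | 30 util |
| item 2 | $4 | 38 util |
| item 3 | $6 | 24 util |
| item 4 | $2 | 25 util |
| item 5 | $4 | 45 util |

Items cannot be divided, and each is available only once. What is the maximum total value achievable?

Check high-value combinations within $6:
- item 1+item 5: cost 2+4=6, value 30+45=75
- item 4+item 5: cost 2+4=6, value 25+45=70
- item 1+item 2: cost 2+4=6, value 30+38=68
- item 2+item 4: cost 4+2=6, value 38+25=63
Best: 75 util.

75 util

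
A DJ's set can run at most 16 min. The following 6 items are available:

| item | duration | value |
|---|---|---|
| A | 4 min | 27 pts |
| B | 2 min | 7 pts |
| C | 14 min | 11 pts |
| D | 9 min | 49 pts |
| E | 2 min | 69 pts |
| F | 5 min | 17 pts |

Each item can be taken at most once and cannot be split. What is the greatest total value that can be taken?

This is a 0/1 knapsack; check combinations near the capacity.
- A+D+E: duration 4+9+2=15, value 27+49+69=145
- D+E+F: duration 9+2+5=16, value 49+69+17=135
- B+D+E: duration 2+9+2=13, value 7+49+69=125
- A+B+E+F: duration 4+2+2+5=13, value 27+7+69+17=120
- D+E: duration 9+2=11, value 49+69=118
Best: 145 pts.

145 pts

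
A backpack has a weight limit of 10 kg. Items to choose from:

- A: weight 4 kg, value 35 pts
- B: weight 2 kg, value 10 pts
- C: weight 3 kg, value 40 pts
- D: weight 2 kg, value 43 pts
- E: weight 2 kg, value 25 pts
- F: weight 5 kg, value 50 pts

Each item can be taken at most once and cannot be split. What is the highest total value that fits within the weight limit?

133 pts

This is a 0/1 knapsack; check combinations near the capacity.
- C+D+F: weight 3+2+5=10, value 40+43+50=133
- A+C+D: weight 4+3+2=9, value 35+40+43=118
- B+C+D+E: weight 2+3+2+2=9, value 10+40+43+25=118
- D+E+F: weight 2+2+5=9, value 43+25+50=118
Best: 133 pts.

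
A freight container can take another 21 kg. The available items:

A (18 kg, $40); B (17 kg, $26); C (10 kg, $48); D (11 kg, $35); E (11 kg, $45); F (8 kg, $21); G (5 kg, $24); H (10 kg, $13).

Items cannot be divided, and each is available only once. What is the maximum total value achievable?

Check high-value combinations within 21 kg:
- C+E: weight 10+11=21, value 48+45=93
- C+D: weight 10+11=21, value 48+35=83
- C+G: weight 10+5=15, value 48+24=72
Best: $93.

$93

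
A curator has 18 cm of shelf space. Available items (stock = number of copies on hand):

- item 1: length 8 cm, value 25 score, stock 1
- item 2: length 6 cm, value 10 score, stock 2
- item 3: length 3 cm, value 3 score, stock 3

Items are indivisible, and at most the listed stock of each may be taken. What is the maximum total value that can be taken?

38 score

Best selections within length 18 and stock limits:
- 1×item 1 + 1×item 2 + 1×item 3: length 17, value 38
- 1×item 1 + 1×item 2: length 14, value 35
- 1×item 1 + 3×item 3: length 17, value 34
Best: 38 score.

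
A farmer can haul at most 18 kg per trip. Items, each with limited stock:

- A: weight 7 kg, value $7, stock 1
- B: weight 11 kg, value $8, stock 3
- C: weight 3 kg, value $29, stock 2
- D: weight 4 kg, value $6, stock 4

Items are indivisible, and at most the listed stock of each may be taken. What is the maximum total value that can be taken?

$76

Best selections within weight 18 and stock limits:
- 2×C + 3×D: weight 18, value 76
- 1×A + 2×C + 1×D: weight 17, value 71
- 2×C + 2×D: weight 14, value 70
Best: $76.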